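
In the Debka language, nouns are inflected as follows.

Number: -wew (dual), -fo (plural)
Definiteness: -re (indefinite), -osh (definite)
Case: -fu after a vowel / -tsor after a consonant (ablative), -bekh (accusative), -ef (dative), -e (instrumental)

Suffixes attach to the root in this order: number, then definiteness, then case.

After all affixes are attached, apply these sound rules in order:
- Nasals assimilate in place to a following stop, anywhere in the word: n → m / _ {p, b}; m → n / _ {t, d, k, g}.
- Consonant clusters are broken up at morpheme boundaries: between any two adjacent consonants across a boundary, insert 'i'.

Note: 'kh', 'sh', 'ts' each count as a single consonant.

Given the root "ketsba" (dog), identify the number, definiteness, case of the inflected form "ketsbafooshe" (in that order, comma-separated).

plural, definite, instrumental

Segment: ketsba-fo-osh-e.
number: -fo → plural.
definiteness: -osh → definite.
case: -e → instrumental.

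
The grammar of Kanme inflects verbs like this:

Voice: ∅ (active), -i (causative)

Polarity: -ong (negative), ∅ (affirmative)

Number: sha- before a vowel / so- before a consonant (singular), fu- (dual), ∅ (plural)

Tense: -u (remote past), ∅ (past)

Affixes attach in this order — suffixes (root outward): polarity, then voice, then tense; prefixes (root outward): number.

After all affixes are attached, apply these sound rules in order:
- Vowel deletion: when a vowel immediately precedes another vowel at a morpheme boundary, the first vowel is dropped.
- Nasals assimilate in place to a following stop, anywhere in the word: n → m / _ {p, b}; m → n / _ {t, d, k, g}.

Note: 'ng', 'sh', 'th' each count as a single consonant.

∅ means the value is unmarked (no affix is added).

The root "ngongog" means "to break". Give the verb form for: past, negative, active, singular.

Attach polarity negative -ong → ngongogong.
voice = active: zero marking, form stays ngongogong.
Attach number singular so- (before consonant 'ng') → songongogong.
tense = past: zero marking, form stays songongogong.
Vowel deletion: no change.
Nasal assimilation: no change.

songongogong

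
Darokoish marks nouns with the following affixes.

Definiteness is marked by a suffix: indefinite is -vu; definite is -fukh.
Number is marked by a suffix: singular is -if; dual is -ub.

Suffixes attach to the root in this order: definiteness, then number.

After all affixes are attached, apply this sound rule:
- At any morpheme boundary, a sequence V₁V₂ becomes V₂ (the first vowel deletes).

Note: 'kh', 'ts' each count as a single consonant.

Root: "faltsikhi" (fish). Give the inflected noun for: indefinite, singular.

Attach definiteness indefinite -vu → faltsikhivu.
Attach number singular -if → faltsikhivuif.
Apply vowel deletion: faltsikhivuif → faltsikhivif.

faltsikhivif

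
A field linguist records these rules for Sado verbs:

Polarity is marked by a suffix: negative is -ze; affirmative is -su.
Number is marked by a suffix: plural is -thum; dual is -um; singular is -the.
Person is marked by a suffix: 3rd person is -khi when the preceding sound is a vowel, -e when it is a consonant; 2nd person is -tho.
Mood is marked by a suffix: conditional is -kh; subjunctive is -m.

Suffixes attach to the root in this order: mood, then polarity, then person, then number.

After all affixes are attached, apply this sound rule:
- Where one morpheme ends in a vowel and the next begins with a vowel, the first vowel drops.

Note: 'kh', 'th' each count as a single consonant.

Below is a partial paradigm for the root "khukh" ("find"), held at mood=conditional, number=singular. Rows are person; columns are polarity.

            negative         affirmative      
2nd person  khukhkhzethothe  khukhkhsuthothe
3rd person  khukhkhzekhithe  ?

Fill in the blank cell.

Attach mood conditional -kh → khukhkh.
Attach polarity affirmative -su → khukhkhsu.
Attach person 3rd person -khi (after vowel 'u') → khukhkhsukhi.
Attach number singular -the → khukhkhsukhithe.
Vowel deletion: no change.

khukhkhsukhithe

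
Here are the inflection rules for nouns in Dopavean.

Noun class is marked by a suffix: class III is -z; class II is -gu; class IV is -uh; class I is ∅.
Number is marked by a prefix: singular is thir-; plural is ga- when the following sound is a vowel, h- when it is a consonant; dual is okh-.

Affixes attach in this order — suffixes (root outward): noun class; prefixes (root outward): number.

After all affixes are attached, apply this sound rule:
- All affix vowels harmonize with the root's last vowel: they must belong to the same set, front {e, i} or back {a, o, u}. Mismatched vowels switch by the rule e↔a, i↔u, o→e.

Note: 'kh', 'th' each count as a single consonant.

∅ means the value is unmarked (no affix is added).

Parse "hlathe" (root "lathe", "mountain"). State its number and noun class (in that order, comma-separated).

plural, class I

Segment: h-lathe.
number: ga/h- → plural.
noun class: ∅ → class I.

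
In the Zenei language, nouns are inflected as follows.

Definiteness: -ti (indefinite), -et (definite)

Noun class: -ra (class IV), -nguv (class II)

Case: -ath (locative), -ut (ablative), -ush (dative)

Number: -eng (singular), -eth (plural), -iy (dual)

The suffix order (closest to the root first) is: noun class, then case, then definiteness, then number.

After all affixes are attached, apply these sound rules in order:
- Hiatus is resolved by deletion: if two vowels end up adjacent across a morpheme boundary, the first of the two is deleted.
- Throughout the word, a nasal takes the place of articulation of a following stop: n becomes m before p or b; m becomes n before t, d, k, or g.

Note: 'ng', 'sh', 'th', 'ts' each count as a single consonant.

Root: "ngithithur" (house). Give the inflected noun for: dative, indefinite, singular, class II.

Attach noun class class II -nguv → ngithithurnguv.
Attach case dative -ush → ngithithurnguvush.
Attach definiteness indefinite -ti → ngithithurnguvushti.
Attach number singular -eng → ngithithurnguvushtieng.
Apply vowel deletion: ngithithurnguvushtieng → ngithithurnguvushteng.
Nasal assimilation: no change.

ngithithurnguvushteng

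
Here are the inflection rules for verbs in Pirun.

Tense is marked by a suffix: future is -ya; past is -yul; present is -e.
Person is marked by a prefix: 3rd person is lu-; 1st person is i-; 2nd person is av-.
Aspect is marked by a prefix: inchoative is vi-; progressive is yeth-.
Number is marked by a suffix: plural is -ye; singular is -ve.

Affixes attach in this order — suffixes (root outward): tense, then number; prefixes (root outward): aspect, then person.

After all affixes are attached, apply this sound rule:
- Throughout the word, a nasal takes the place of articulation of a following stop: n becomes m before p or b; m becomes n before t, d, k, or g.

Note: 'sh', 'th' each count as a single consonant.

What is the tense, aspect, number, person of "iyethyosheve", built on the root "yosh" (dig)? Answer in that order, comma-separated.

present, progressive, singular, 1st person

Segment: i-yeth-yosh-e-ve.
tense: -e → present.
aspect: yeth- → progressive.
number: -ve → singular.
person: i- → 1st person.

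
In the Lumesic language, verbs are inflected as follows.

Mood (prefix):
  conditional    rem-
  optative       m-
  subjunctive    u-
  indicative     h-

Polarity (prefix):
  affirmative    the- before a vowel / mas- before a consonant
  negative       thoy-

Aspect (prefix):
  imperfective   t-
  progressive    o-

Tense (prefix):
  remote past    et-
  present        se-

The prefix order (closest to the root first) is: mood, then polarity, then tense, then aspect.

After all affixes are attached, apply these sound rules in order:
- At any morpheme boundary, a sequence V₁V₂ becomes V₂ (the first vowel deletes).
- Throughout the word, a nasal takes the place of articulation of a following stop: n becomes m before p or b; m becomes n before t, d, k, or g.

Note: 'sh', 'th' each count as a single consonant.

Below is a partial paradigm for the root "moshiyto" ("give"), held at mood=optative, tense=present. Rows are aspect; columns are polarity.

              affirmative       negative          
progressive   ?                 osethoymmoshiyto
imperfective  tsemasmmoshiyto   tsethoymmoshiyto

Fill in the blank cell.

Attach mood optative m- → mmoshiyto.
Attach polarity affirmative mas- (before consonant 'm') → masmmoshiyto.
Attach tense present se- → semasmmoshiyto.
Attach aspect progressive o- → osemasmmoshiyto.
Vowel deletion: no change.
Nasal assimilation: no change.

osemasmmoshiyto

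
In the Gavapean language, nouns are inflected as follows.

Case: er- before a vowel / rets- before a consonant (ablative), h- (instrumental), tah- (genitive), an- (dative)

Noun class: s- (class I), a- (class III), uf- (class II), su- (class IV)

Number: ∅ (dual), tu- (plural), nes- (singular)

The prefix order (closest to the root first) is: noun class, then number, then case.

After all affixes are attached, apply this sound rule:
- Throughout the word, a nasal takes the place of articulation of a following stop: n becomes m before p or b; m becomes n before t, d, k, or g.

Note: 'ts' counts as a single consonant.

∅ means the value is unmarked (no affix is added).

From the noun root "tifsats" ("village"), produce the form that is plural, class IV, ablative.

Attach noun class class IV su- → sutifsats.
Attach number plural tu- → tusutifsats.
Attach case ablative rets- (before consonant 't') → retstusutifsats.
Nasal assimilation: no change.

retstusutifsats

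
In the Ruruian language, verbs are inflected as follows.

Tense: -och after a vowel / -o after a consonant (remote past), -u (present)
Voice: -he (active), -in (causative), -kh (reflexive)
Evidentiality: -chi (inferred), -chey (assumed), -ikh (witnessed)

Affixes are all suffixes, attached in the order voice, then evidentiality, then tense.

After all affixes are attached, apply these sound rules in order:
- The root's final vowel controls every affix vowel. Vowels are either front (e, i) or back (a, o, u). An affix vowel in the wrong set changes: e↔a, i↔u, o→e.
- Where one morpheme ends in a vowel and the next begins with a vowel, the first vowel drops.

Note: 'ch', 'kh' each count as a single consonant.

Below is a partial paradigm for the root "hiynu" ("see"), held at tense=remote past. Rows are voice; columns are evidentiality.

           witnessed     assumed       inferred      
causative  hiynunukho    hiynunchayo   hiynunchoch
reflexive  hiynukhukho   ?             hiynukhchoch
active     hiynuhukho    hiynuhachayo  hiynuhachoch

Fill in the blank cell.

hiynukhchayo

Attach voice reflexive -kh → hiynukh.
Attach evidentiality assumed -chey → hiynukhchey.
Attach tense remote past -o (after consonant 'y') → hiynukhcheyo.
Apply vowel harmony: hiynukhcheyo → hiynukhchayo.
Vowel deletion: no change.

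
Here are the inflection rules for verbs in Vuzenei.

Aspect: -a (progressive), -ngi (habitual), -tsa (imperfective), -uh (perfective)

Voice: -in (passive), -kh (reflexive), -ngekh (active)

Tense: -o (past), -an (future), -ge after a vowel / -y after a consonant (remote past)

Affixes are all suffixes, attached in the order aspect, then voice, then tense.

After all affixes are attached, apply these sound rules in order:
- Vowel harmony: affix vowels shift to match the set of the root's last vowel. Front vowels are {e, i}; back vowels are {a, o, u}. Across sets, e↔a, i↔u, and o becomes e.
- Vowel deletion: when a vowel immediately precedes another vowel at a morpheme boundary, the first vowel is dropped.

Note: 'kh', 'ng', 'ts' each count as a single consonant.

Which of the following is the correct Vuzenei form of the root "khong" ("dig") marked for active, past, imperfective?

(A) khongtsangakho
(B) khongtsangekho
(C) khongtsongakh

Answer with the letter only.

Attach aspect imperfective -tsa → khongtsa.
Attach voice active -ngekh → khongtsangekh.
Attach tense past -o → khongtsangekho.
Apply vowel harmony: khongtsangekho → khongtsangakho.
Vowel deletion: no change.
So the correct form is khongtsangakho, option (A).
(B) khongtsangekho is wrong: it fails to apply the sound rule(s).
(C) khongtsongakh is wrong: it has the affixes in the wrong order.

A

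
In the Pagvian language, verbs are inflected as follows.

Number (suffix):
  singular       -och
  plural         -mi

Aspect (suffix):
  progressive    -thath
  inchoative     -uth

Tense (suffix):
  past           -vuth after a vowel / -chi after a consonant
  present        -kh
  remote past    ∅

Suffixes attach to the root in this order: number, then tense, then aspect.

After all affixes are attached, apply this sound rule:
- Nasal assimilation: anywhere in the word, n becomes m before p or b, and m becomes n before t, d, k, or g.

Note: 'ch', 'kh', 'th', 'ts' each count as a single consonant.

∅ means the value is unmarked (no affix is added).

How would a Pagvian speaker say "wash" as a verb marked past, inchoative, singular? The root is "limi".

Attach number singular -och → limioch.
Attach tense past -chi (after consonant 'ch') → limiochchi.
Attach aspect inchoative -uth → limiochchiuth.
Nasal assimilation: no change.

limiochchiuth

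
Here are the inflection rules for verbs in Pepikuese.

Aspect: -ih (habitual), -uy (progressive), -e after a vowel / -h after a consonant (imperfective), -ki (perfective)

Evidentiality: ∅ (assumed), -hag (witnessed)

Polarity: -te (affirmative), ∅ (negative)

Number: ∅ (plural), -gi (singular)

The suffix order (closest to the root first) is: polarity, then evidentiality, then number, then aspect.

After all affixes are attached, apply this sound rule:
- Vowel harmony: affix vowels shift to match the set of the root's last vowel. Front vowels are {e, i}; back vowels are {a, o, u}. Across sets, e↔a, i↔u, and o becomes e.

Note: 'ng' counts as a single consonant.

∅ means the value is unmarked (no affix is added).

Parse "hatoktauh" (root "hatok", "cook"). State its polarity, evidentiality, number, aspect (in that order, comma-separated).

affirmative, assumed, plural, habitual

Segment: hatok-te-ih.
polarity: -te → affirmative.
evidentiality: ∅ → assumed.
number: ∅ → plural.
aspect: -ih → habitual.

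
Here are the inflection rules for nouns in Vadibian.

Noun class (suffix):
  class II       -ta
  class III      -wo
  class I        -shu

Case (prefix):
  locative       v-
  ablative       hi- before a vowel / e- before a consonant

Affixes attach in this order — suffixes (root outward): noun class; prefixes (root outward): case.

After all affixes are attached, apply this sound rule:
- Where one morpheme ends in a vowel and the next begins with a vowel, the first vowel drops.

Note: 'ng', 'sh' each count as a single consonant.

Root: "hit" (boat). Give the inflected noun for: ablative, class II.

ehitta

Attach noun class class II -ta → hitta.
Attach case ablative e- (before consonant 'h') → ehitta.
Vowel deletion: no change.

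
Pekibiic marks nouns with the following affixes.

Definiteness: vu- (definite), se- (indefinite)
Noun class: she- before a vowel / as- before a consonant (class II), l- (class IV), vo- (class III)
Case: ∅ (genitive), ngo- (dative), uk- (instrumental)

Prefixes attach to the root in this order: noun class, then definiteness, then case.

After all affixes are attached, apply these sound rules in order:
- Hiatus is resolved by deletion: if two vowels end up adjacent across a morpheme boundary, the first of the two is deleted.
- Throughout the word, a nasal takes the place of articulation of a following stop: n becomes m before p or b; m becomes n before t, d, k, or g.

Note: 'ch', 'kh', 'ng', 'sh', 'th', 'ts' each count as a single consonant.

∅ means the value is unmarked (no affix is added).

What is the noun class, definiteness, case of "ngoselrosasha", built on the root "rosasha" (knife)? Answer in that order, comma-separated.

class IV, indefinite, dative

Segment: ngo-se-l-rosasha.
noun class: l- → class IV.
definiteness: se- → indefinite.
case: ngo- → dative.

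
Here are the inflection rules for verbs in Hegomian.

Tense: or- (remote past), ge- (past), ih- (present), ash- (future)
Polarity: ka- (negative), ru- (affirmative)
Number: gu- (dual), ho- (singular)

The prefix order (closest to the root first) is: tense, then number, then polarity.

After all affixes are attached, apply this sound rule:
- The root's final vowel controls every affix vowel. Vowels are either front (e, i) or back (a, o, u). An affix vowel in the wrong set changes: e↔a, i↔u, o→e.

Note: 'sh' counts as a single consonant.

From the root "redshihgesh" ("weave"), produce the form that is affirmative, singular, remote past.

Attach tense remote past or- → orredshihgesh.
Attach number singular ho- → hoorredshihgesh.
Attach polarity affirmative ru- → ruhoorredshihgesh.
Apply vowel harmony: ruhoorredshihgesh → riheerredshihgesh.

riheerredshihgesh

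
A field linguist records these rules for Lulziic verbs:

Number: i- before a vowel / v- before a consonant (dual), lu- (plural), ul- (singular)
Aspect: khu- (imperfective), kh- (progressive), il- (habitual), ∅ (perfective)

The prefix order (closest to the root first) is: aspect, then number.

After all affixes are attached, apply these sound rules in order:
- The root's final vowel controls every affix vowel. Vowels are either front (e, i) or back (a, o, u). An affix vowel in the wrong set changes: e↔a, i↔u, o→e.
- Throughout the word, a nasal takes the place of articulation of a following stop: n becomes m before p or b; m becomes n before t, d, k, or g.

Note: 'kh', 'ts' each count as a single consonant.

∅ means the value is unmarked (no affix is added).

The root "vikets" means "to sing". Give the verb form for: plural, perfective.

livikets

aspect = perfective: zero marking, form stays vikets.
Attach number plural lu- → luvikets.
Apply vowel harmony: luvikets → livikets.
Nasal assimilation: no change.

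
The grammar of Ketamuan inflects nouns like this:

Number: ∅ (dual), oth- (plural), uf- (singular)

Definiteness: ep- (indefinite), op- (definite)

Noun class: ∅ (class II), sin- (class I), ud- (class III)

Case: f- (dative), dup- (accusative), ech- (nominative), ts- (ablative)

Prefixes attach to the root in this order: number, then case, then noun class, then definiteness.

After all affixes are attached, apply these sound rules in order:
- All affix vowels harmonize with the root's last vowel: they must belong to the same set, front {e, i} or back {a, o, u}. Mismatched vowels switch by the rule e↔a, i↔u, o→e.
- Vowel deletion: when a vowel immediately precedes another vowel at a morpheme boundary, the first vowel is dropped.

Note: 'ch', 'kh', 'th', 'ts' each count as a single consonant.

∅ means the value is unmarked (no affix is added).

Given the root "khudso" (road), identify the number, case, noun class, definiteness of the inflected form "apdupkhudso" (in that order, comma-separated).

dual, accusative, class II, indefinite

Segment: ep-dup-khudso.
number: ∅ → dual.
case: dup- → accusative.
noun class: ∅ → class II.
definiteness: ep- → indefinite.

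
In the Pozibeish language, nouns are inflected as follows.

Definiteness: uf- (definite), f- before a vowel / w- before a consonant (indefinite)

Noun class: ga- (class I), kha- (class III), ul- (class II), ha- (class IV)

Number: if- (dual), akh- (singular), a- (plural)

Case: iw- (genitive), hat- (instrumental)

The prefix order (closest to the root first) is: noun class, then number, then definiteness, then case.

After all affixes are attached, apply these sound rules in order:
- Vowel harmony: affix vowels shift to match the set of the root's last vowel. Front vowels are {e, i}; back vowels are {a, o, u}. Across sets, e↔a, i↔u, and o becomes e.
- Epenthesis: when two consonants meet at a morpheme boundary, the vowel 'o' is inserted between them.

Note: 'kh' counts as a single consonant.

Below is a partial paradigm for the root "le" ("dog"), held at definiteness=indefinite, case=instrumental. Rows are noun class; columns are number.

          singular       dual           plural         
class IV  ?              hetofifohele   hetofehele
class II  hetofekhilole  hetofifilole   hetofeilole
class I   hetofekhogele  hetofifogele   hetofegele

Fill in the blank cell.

Attach noun class class IV ha- → hale.
Attach number singular akh- → akhhale.
Attach definiteness indefinite f- (before vowel 'a') → fakhhale.
Attach case instrumental hat- → hatfakhhale.
Apply vowel harmony: hatfakhhale → hetfekhhele.
Apply epenthesis: hetfekhhele → hetofekhohele.

hetofekhohele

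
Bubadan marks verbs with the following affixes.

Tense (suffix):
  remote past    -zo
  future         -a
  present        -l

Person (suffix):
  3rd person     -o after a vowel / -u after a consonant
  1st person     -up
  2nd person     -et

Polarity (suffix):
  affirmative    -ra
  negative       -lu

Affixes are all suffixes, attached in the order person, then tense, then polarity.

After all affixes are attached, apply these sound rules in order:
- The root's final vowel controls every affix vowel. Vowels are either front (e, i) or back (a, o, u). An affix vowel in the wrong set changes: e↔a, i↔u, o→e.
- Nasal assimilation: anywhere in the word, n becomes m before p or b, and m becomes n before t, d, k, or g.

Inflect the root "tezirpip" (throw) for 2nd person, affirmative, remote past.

tezirpipetzere

Attach person 2nd person -et → tezirpipet.
Attach tense remote past -zo → tezirpipetzo.
Attach polarity affirmative -ra → tezirpipetzora.
Apply vowel harmony: tezirpipetzora → tezirpipetzere.
Nasal assimilation: no change.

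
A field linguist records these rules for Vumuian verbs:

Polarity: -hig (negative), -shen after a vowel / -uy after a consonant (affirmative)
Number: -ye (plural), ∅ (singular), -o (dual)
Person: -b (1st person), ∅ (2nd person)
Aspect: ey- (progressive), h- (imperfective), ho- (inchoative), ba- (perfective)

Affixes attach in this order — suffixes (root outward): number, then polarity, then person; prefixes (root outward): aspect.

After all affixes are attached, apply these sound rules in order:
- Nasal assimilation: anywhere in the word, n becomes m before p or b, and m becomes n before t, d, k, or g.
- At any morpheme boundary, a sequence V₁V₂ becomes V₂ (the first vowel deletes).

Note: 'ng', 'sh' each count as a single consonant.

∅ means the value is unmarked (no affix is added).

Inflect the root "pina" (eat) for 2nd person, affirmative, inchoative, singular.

number = singular: zero marking, form stays pina.
Attach polarity affirmative -shen (after vowel 'a') → pinashen.
person = 2nd person: zero marking, form stays pinashen.
Attach aspect inchoative ho- → hopinashen.
Nasal assimilation: no change.
Vowel deletion: no change.

hopinashen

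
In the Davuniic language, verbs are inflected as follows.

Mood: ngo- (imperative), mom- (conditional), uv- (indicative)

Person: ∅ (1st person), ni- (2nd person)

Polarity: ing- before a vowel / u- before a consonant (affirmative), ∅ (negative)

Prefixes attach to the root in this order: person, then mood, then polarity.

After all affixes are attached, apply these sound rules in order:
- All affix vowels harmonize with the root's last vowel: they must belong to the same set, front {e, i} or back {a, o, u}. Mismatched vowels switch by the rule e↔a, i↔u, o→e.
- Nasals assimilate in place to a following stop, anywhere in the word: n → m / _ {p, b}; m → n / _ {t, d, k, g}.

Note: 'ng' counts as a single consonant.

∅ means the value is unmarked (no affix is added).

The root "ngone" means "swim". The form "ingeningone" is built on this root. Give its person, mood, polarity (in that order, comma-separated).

Segment: u-ngo-ni-ngone.
person: ni- → 2nd person.
mood: ngo- → imperative.
polarity: ing/u- → affirmative.

2nd person, imperative, affirmative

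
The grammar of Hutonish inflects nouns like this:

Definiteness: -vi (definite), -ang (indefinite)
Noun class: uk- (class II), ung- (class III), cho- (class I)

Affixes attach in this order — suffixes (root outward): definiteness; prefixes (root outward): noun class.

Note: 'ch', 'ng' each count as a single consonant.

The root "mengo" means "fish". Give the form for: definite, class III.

ungmengovi

Attach definiteness definite -vi → mengovi.
Attach noun class class III ung- → ungmengovi.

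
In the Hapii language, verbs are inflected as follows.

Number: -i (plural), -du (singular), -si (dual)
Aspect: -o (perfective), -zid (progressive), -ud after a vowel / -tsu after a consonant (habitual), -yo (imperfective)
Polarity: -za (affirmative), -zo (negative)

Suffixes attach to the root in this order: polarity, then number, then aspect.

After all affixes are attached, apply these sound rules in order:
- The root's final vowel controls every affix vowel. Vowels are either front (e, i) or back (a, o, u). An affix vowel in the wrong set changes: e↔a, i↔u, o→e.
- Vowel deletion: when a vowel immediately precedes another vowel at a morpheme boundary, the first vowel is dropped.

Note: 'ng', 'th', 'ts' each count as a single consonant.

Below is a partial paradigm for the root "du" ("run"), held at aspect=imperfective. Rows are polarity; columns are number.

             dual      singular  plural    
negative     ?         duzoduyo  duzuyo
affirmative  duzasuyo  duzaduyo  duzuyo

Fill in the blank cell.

duzosuyo

Attach polarity negative -zo → duzo.
Attach number dual -si → duzosi.
Attach aspect imperfective -yo → duzosiyo.
Apply vowel harmony: duzosiyo → duzosuyo.
Vowel deletion: no change.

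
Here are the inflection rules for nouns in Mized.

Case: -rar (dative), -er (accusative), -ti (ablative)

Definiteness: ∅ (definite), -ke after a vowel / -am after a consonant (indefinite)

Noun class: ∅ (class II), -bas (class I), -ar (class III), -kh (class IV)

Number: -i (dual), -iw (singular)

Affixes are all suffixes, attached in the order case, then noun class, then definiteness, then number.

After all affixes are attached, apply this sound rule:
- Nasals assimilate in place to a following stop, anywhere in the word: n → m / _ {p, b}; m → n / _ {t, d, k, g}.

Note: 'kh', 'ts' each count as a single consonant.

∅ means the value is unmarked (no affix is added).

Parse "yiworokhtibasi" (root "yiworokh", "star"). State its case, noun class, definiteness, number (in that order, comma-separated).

Segment: yiworokh-ti-bas-i.
case: -ti → ablative.
noun class: -bas → class I.
definiteness: ∅ → definite.
number: -i → dual.

ablative, class I, definite, dual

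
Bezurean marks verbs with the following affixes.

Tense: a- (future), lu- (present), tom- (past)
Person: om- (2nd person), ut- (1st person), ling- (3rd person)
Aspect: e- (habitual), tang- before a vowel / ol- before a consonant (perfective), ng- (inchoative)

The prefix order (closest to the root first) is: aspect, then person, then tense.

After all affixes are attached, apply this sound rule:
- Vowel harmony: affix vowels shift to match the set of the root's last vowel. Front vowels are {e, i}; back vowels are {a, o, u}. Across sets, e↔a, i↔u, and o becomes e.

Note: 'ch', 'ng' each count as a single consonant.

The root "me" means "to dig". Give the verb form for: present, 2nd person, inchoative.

Attach aspect inchoative ng- → ngme.
Attach person 2nd person om- → omngme.
Attach tense present lu- → luomngme.
Apply vowel harmony: luomngme → liemngme.

liemngme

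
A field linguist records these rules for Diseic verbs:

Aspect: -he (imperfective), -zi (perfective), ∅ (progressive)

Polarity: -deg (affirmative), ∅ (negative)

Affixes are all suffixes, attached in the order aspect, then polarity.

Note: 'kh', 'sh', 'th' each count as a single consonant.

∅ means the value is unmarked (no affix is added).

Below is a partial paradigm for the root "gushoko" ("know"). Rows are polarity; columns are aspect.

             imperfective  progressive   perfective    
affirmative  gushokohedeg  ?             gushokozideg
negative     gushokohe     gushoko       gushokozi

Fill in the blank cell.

gushokodeg

aspect = progressive: zero marking, form stays gushoko.
Attach polarity affirmative -deg → gushokodeg.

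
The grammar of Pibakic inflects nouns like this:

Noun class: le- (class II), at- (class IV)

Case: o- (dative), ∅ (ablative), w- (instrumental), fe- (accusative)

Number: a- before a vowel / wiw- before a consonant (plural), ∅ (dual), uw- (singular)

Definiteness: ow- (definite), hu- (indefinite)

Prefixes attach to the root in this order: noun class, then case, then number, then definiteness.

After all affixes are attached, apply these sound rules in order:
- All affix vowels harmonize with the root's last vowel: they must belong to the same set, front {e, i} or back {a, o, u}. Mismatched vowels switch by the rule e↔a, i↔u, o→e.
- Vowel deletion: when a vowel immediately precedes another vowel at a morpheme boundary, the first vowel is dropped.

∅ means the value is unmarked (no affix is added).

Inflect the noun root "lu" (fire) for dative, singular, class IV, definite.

Attach noun class class IV at- → atlu.
Attach case dative o- → oatlu.
Attach number singular uw- → uwoatlu.
Attach definiteness definite ow- → owuwoatlu.
Vowel harmony: no change.
Apply vowel deletion: owuwoatlu → owuwatlu.

owuwatlu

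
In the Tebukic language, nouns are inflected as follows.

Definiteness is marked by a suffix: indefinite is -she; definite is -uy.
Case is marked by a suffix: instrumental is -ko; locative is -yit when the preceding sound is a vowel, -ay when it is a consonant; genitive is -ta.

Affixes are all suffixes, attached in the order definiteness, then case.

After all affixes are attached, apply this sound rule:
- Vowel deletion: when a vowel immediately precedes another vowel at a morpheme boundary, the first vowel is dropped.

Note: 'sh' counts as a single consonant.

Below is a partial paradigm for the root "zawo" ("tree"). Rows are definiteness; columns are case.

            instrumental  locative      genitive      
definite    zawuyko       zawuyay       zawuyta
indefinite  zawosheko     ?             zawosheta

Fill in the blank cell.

Attach definiteness indefinite -she → zawoshe.
Attach case locative -yit (after vowel 'e') → zawosheyit.
Vowel deletion: no change.

zawosheyit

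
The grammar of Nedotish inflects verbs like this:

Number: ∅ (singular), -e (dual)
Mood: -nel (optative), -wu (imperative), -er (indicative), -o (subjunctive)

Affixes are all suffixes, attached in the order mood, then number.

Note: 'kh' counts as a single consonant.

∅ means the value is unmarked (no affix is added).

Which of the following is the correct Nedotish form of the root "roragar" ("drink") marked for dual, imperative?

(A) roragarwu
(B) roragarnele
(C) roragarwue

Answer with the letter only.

Attach mood imperative -wu → roragarwu.
Attach number dual -e → roragarwue.
So the correct form is roragarwue, option (C).
(B) roragarnele is wrong: it uses optative instead of imperative for mood.
(A) roragarwu is wrong: it uses singular instead of dual for number.

C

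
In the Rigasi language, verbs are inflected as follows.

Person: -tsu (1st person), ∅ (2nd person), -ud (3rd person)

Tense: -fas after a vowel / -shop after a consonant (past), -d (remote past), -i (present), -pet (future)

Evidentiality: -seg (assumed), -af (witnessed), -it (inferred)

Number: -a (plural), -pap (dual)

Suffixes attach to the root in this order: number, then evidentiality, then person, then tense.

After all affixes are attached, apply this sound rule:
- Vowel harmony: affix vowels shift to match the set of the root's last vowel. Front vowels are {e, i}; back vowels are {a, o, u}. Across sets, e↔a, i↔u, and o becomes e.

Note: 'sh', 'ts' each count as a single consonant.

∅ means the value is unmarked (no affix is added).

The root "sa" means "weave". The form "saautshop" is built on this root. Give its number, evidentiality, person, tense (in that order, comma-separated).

plural, inferred, 2nd person, past

Segment: sa-a-it-shop.
number: -a → plural.
evidentiality: -it → inferred.
person: ∅ → 2nd person.
tense: -fas/shop → past.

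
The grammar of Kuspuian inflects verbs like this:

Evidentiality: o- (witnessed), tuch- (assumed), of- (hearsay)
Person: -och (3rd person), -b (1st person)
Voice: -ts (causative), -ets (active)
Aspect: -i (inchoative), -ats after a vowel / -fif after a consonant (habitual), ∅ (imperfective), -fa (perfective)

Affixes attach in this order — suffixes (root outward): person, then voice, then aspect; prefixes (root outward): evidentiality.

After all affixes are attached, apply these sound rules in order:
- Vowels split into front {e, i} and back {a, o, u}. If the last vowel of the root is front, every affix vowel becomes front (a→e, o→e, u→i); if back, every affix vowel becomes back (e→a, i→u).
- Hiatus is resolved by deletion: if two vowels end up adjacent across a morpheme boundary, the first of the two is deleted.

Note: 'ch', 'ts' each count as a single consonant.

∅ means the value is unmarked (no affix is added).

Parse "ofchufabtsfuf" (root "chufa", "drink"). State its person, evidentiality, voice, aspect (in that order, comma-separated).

Segment: of-chufa-b-ts-fif.
person: -b → 1st person.
evidentiality: of- → hearsay.
voice: -ts → causative.
aspect: -ats/fif → habitual.

1st person, hearsay, causative, habitual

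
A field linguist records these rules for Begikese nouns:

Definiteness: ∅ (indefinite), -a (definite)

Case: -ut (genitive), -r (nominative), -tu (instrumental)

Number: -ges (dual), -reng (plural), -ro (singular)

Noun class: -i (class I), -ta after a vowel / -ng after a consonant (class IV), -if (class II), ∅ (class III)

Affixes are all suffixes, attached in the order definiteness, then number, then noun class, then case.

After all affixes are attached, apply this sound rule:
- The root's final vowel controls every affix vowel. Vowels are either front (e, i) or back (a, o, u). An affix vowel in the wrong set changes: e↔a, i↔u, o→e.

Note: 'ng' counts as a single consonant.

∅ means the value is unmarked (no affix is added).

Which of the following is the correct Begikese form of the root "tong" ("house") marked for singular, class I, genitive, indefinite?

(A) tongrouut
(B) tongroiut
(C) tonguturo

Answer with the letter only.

definiteness = indefinite: zero marking, form stays tong.
Attach number singular -ro → tongro.
Attach noun class class I -i → tongroi.
Attach case genitive -ut → tongroiut.
Apply vowel harmony: tongroiut → tongrouut.
So the correct form is tongrouut, option (A).
(C) tonguturo is wrong: it has the affixes in the wrong order.
(B) tongroiut is wrong: it fails to apply the sound rule(s).

A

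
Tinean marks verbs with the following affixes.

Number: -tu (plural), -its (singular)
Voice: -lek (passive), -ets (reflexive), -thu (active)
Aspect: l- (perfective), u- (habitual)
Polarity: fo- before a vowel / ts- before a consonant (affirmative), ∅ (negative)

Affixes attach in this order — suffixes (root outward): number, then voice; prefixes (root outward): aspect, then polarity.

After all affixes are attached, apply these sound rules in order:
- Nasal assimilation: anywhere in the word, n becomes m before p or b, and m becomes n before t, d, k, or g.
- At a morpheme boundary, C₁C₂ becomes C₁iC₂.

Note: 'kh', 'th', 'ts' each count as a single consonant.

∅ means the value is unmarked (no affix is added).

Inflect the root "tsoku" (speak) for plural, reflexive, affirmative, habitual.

Attach aspect habitual u- → utsoku.
Attach number plural -tu → utsokutu.
Attach polarity affirmative fo- (before vowel 'u') → foutsokutu.
Attach voice reflexive -ets → foutsokutuets.
Nasal assimilation: no change.
Epenthesis: no change.

foutsokutuets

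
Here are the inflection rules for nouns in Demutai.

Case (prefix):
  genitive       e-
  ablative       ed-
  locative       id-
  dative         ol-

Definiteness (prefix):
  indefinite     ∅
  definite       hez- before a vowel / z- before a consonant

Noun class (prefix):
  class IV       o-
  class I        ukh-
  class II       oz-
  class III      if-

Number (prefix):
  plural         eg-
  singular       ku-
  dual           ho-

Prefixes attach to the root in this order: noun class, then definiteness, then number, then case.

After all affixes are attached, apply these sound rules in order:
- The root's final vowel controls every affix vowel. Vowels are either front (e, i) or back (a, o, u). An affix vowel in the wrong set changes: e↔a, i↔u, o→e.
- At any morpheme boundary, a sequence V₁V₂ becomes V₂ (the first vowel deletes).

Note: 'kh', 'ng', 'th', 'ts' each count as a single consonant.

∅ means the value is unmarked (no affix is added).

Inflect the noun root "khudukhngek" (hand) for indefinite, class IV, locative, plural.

Attach noun class class IV o- → okhudukhngek.
definiteness = indefinite: zero marking, form stays okhudukhngek.
Attach number plural eg- → egokhudukhngek.
Attach case locative id- → idegokhudukhngek.
Apply vowel harmony: idegokhudukhngek → idegekhudukhngek.
Vowel deletion: no change.

idegekhudukhngek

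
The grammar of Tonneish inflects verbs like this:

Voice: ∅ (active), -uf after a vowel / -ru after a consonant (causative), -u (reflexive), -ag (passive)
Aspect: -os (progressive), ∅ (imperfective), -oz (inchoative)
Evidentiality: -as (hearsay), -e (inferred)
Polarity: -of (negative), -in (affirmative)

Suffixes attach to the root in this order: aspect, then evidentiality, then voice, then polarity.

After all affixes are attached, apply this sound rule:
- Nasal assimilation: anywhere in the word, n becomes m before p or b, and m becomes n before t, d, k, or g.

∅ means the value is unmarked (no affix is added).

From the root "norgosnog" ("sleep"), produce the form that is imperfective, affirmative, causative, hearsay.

norgosnogasruin

aspect = imperfective: zero marking, form stays norgosnog.
Attach evidentiality hearsay -as → norgosnogas.
Attach voice causative -ru (after consonant 's') → norgosnogasru.
Attach polarity affirmative -in → norgosnogasruin.
Nasal assimilation: no change.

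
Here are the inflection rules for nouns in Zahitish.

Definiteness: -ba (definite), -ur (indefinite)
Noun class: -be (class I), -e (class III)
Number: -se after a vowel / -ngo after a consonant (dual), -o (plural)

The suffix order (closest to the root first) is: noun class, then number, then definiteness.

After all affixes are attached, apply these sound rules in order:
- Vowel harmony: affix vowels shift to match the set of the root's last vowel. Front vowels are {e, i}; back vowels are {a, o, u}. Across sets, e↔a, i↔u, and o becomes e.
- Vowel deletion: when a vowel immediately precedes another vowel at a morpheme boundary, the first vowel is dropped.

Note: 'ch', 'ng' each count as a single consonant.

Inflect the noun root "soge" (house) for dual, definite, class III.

Attach noun class class III -e → sogee.
Attach number dual -se (after vowel 'e') → sogeese.
Attach definiteness definite -ba → sogeeseba.
Apply vowel harmony: sogeeseba → sogeesebe.
Apply vowel deletion: sogeesebe → sogesebe.

sogesebe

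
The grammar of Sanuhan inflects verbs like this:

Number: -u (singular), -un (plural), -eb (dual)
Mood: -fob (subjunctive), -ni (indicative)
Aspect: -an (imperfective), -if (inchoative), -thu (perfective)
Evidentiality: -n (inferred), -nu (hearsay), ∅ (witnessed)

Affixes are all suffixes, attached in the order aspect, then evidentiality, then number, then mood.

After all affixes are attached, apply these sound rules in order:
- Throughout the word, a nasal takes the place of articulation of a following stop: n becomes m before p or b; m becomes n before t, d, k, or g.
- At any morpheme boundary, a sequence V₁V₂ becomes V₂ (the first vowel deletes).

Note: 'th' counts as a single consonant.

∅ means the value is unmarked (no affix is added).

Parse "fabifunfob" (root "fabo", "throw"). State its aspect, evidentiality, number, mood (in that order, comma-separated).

Segment: fabo-if-un-fob.
aspect: -if → inchoative.
evidentiality: ∅ → witnessed.
number: -un → plural.
mood: -fob → subjunctive.

inchoative, witnessed, plural, subjunctive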